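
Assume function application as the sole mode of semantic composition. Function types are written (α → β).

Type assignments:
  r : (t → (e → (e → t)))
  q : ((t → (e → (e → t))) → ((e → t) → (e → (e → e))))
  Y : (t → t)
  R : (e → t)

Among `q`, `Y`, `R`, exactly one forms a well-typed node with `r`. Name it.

q

q — combines: q : ((t → (e → (e → t))) → ((e → t) → (e → (e → e)))) takes r : (t → (e → (e → t))) as argument, giving ((e → t) → (e → (e → e))).
Y : (t → t) — r needs t; Y needs t; neither fits.
R : (e → t) — r needs t; R needs e; neither fits.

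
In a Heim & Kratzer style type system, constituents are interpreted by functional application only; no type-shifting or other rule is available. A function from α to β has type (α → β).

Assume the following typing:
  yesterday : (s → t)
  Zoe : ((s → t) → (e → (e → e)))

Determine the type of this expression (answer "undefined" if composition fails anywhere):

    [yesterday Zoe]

[yesterday Zoe]: functor Zoe : ((s → t) → (e → (e → e))), argument yesterday : (s → t); result (e → (e → e)).

(e → (e → e))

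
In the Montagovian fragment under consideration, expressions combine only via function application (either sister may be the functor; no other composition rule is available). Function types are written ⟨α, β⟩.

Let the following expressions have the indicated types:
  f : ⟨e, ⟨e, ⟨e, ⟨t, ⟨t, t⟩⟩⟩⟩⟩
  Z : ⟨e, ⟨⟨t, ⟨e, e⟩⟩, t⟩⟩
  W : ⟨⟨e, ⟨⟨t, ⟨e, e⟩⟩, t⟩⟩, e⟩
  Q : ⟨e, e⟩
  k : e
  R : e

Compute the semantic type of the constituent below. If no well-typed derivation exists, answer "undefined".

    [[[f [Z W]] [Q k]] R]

[Z W]: W is ⟨⟨e, ⟨⟨t, ⟨e, e⟩⟩, t⟩⟩, e⟩, Z is ⟨e, ⟨⟨t, ⟨e, e⟩⟩, t⟩⟩; result e.
[f [Z W]]: f is ⟨e, ⟨e, ⟨e, ⟨t, ⟨t, t⟩⟩⟩⟩⟩, [Z W] is e; result ⟨e, ⟨e, ⟨t, ⟨t, t⟩⟩⟩⟩.
[Q k]: Q is ⟨e, e⟩, k is e; result e.
[[f [Z W]] [Q k]]: [f [Z W]] is ⟨e, ⟨e, ⟨t, ⟨t, t⟩⟩⟩⟩, [Q k] is e; result ⟨e, ⟨t, ⟨t, t⟩⟩⟩.
[[[f [Z W]] [Q k]] R]: [[f [Z W]] [Q k]] is ⟨e, ⟨t, ⟨t, t⟩⟩⟩, R is e; result ⟨t, ⟨t, t⟩⟩.

⟨t, ⟨t, t⟩⟩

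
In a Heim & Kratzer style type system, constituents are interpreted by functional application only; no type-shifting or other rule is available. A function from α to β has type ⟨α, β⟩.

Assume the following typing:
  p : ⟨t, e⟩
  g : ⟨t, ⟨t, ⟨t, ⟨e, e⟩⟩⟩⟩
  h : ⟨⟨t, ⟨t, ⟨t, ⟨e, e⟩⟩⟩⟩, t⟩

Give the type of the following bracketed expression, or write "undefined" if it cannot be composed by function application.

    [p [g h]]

[g h]: functor h : ⟨⟨t, ⟨t, ⟨t, ⟨e, e⟩⟩⟩⟩, t⟩, argument g : ⟨t, ⟨t, ⟨t, ⟨e, e⟩⟩⟩⟩; result t.
[p [g h]]: functor p : ⟨t, e⟩, argument [g h] : t; result e.

e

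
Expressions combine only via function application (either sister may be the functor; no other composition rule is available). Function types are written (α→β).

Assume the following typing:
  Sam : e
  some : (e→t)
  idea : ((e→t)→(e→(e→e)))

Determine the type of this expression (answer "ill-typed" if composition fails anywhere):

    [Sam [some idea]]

(e→e)

[some idea] — idea of type ((e→t)→(e→(e→e))) combines with some of type (e→t): type (e→(e→e)).
[Sam [some idea]] — [some idea] of type (e→(e→e)) combines with Sam of type e: type (e→e).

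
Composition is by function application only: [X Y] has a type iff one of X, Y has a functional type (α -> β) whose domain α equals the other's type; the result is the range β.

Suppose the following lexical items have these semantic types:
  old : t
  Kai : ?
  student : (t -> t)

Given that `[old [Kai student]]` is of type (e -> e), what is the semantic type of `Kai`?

((t -> t) -> (t -> (e -> e)))

[old [Kai student]] is required to be (e -> e). old : t cannot yield (e -> e) as functor, so [Kai student] : (t -> (e -> e)).
[Kai student] is required to be (t -> (e -> e)). student : (t -> t) cannot yield (t -> (e -> e)) as functor, so Kai : ((t -> t) -> (t -> (e -> e))).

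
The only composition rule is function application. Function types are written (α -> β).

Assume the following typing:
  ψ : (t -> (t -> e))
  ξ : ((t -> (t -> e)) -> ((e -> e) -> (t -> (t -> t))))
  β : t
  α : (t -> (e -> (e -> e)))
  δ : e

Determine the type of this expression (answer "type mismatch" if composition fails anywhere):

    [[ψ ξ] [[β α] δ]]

(t -> (t -> t))

At [ψ ξ], ξ : ((t -> (t -> e)) -> ((e -> e) -> (t -> (t -> t)))) takes ψ : (t -> (t -> e)), giving ((e -> e) -> (t -> (t -> t))).
At [β α], α : (t -> (e -> (e -> e))) takes β : t, giving (e -> (e -> e)).
At [[β α] δ], [β α] : (e -> (e -> e)) takes δ : e, giving (e -> e).
At [[ψ ξ] [[β α] δ]], [ψ ξ] : ((e -> e) -> (t -> (t -> t))) takes [[β α] δ] : (e -> e), giving (t -> (t -> t)).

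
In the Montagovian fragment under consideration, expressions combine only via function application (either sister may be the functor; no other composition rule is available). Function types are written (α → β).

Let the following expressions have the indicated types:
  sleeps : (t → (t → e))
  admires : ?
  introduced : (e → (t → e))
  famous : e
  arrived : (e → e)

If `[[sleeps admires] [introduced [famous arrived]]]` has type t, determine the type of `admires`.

[[sleeps admires] [introduced [famous arrived]]] is required to be t. [introduced [famous arrived]] : (t → e) cannot yield t as functor, so [sleeps admires] : ((t → e) → t).
[sleeps admires] is required to be ((t → e) → t). sleeps : (t → (t → e)) cannot yield ((t → e) → t) as functor, so admires : ((t → (t → e)) → ((t → e) → t)).

((t → (t → e)) → ((t → e) → t))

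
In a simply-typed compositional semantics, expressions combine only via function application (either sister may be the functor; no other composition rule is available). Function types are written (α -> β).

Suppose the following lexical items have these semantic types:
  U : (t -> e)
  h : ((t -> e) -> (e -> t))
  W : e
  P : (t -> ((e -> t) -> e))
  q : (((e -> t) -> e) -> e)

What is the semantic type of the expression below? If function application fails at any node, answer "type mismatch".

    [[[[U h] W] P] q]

[U h]: ((t -> e) -> (e -> t)) applied to (t -> e) yields (e -> t).
[[U h] W]: (e -> t) applied to e yields t.
[[[U h] W] P]: (t -> ((e -> t) -> e)) applied to t yields ((e -> t) -> e).
[[[[U h] W] P] q]: (((e -> t) -> e) -> e) applied to ((e -> t) -> e) yields e.

e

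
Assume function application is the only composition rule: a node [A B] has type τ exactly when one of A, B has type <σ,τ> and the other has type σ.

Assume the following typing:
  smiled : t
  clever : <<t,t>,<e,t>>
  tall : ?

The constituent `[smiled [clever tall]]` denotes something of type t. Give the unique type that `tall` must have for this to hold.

<<<t,t>,<e,t>>,<t,t>>

For [smiled [clever tall]] to have type t with smiled of type t, [clever tall] must be the function: [clever tall] : <t,t>.
For [clever tall] to have type <t,t> with clever of type <<t,t>,<e,t>>, tall must be the function: tall : <<<t,t>,<e,t>>,<t,t>>.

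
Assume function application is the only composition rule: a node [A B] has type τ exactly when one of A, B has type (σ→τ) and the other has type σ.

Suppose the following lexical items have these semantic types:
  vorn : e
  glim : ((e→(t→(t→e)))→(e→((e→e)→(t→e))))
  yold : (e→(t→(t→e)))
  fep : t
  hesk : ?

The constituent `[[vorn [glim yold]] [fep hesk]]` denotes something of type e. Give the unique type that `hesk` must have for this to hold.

(t→(((e→e)→(t→e))→e))

At [[vorn [glim yold]] [fep hesk]] (required: e): [vorn [glim yold]] is ((e→e)→(t→e)), which is not a function with range e; hence [fep hesk] is the functor — type (((e→e)→(t→e))→e).
At [fep hesk] (required: (((e→e)→(t→e))→e)): fep is t, which is not a function with range (((e→e)→(t→e))→e); hence hesk is the functor — type (t→(((e→e)→(t→e))→e)).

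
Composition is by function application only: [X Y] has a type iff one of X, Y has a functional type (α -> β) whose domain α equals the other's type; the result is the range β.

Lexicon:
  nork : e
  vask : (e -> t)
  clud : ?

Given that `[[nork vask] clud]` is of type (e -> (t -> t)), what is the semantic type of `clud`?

(t -> (e -> (t -> t)))

At [[nork vask] clud] (required: (e -> (t -> t))): [nork vask] is t, which is not a function with range (e -> (t -> t)); hence clud is the functor — type (t -> (e -> (t -> t))).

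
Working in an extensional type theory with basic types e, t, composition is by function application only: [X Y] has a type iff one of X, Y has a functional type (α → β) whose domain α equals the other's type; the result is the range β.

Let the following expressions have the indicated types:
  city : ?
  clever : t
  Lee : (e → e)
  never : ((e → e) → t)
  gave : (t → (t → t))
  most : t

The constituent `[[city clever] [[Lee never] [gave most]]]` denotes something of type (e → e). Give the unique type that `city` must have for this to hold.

[[city clever] [[Lee never] [gave most]]] is required to be (e → e). [[Lee never] [gave most]] : t cannot yield (e → e) as functor, so [city clever] : (t → (e → e)).
[city clever] is required to be (t → (e → e)). clever : t cannot yield (t → (e → e)) as functor, so city : (t → (t → (e → e))).

(t → (t → (e → e)))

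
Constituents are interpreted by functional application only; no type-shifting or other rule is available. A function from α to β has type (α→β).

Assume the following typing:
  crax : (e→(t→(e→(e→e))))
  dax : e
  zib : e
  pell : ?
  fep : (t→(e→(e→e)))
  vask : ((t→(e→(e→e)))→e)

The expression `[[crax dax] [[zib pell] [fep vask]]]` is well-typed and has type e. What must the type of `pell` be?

(e→(e→((t→(e→(e→e)))→e)))

[[crax dax] [[zib pell] [fep vask]]] must have type e. The sister [crax dax] has type (t→(e→(e→e))); that is not a function onto e, so [[zib pell] [fep vask]] must be the functor, of type ((t→(e→(e→e)))→e).
[[zib pell] [fep vask]] must have type ((t→(e→(e→e)))→e). The sister [fep vask] has type e; that is not a function onto ((t→(e→(e→e)))→e), so [zib pell] must be the functor, of type (e→((t→(e→(e→e)))→e)).
[zib pell] must have type (e→((t→(e→(e→e)))→e)). The sister zib has type e; that is not a function onto (e→((t→(e→(e→e)))→e)), so pell must be the functor, of type (e→(e→((t→(e→(e→e)))→e))).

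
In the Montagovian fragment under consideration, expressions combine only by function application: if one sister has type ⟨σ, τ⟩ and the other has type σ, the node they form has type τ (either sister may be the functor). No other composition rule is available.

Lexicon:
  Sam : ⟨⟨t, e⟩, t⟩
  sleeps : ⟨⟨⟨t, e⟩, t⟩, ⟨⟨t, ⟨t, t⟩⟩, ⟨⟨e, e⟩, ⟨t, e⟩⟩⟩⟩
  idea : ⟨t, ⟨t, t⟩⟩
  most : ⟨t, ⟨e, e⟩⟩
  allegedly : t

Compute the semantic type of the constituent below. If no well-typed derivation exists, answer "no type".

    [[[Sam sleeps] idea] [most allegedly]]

[Sam sleeps]: sleeps is ⟨⟨⟨t, e⟩, t⟩, ⟨⟨t, ⟨t, t⟩⟩, ⟨⟨e, e⟩, ⟨t, e⟩⟩⟩⟩, Sam is ⟨⟨t, e⟩, t⟩; result ⟨⟨t, ⟨t, t⟩⟩, ⟨⟨e, e⟩, ⟨t, e⟩⟩⟩.
[[Sam sleeps] idea]: [Sam sleeps] is ⟨⟨t, ⟨t, t⟩⟩, ⟨⟨e, e⟩, ⟨t, e⟩⟩⟩, idea is ⟨t, ⟨t, t⟩⟩; result ⟨⟨e, e⟩, ⟨t, e⟩⟩.
[most allegedly]: most is ⟨t, ⟨e, e⟩⟩, allegedly is t; result ⟨e, e⟩.
[[[Sam sleeps] idea] [most allegedly]]: [[Sam sleeps] idea] is ⟨⟨e, e⟩, ⟨t, e⟩⟩, [most allegedly] is ⟨e, e⟩; result ⟨t, e⟩.

⟨t, e⟩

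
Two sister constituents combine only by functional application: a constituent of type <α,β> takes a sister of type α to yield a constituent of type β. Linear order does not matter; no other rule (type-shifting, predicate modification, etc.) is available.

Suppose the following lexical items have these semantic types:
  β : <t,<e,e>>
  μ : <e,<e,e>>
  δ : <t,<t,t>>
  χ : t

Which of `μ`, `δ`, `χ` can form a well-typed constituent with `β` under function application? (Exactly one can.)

μ : <e,<e,e>> — β needs t; μ needs e; neither fits.
δ : <t,<t,t>> — β needs t; δ needs t; neither fits.
χ — combines: β : <t,<e,e>> takes χ : t as argument, giving <e,e>.

χ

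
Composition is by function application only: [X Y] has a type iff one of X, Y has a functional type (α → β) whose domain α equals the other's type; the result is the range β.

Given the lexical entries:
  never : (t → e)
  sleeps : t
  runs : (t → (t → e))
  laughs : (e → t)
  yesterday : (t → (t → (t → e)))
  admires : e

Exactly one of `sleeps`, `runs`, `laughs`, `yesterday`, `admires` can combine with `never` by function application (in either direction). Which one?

sleeps

sleeps — combines: never : (t → e) takes sleeps : t as argument, giving e.
runs : (t → (t → e)) — no; never wants t, and runs wants t.
laughs : (e → t) — no; never wants t, and laughs wants e.
yesterday : (t → (t → (t → e))) — no; never wants t, and yesterday wants t.
admires : e — no; never wants t, and admires wants nothing (atomic).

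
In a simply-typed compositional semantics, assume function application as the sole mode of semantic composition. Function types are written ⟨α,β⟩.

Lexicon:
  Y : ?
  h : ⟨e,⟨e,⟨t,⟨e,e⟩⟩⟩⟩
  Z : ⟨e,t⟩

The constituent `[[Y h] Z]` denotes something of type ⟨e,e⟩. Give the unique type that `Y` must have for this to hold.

At [[Y h] Z] (required: ⟨e,e⟩): Z is ⟨e,t⟩, which is not a function with range ⟨e,e⟩; hence [Y h] is the functor — type ⟨⟨e,t⟩,⟨e,e⟩⟩.
At [Y h] (required: ⟨⟨e,t⟩,⟨e,e⟩⟩): h is ⟨e,⟨e,⟨t,⟨e,e⟩⟩⟩⟩, which is not a function with range ⟨⟨e,t⟩,⟨e,e⟩⟩; hence Y is the functor — type ⟨⟨e,⟨e,⟨t,⟨e,e⟩⟩⟩⟩,⟨⟨e,t⟩,⟨e,e⟩⟩⟩.

⟨⟨e,⟨e,⟨t,⟨e,e⟩⟩⟩⟩,⟨⟨e,t⟩,⟨e,e⟩⟩⟩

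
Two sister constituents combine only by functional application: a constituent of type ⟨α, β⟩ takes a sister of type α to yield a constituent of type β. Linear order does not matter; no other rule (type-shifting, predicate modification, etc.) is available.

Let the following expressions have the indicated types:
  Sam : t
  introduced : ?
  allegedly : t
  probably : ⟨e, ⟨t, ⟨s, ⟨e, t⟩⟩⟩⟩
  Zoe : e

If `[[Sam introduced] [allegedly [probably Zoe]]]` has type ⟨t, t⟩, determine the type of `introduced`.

⟨t, ⟨⟨s, ⟨e, t⟩⟩, ⟨t, t⟩⟩⟩

At [[Sam introduced] [allegedly [probably Zoe]]] (required: ⟨t, t⟩): [allegedly [probably Zoe]] is ⟨s, ⟨e, t⟩⟩, which is not a function with range ⟨t, t⟩; hence [Sam introduced] is the functor — type ⟨⟨s, ⟨e, t⟩⟩, ⟨t, t⟩⟩.
At [Sam introduced] (required: ⟨⟨s, ⟨e, t⟩⟩, ⟨t, t⟩⟩): Sam is t, which is not a function with range ⟨⟨s, ⟨e, t⟩⟩, ⟨t, t⟩⟩; hence introduced is the functor — type ⟨t, ⟨⟨s, ⟨e, t⟩⟩, ⟨t, t⟩⟩⟩.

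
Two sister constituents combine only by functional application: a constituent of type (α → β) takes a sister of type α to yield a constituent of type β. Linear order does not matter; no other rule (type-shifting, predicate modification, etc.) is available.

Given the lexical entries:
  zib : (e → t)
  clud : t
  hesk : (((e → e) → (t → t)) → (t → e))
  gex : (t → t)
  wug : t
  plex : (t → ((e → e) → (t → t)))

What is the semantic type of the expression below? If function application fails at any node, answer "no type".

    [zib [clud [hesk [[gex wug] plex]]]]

t

[gex wug] — gex of type (t → t) combines with wug of type t: type t.
[[gex wug] plex] — plex of type (t → ((e → e) → (t → t))) combines with [gex wug] of type t: type ((e → e) → (t → t)).
[hesk [[gex wug] plex]] — hesk of type (((e → e) → (t → t)) → (t → e)) combines with [[gex wug] plex] of type ((e → e) → (t → t)): type (t → e).
[clud [hesk [[gex wug] plex]]] — [hesk [[gex wug] plex]] of type (t → e) combines with clud of type t: type e.
[zib [clud [hesk [[gex wug] plex]]]] — zib of type (e → t) combines with [clud [hesk [[gex wug] plex]]] of type e: type t.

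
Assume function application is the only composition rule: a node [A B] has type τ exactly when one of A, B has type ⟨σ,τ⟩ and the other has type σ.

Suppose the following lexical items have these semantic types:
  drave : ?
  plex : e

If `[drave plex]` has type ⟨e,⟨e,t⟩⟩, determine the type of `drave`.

[drave plex] must have type ⟨e,⟨e,t⟩⟩. The sister plex has type e; that is not a function onto ⟨e,⟨e,t⟩⟩, so drave must be the functor, of type ⟨e,⟨e,⟨e,t⟩⟩⟩.

⟨e,⟨e,⟨e,t⟩⟩⟩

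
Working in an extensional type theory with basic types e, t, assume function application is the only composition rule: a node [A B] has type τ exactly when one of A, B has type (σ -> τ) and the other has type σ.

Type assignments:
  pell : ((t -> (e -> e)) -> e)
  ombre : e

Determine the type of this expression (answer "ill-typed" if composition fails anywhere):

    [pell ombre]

ill-typed

[pell ombre]: ((t -> (e -> e)) -> e) and e cannot combine by function application — type clash.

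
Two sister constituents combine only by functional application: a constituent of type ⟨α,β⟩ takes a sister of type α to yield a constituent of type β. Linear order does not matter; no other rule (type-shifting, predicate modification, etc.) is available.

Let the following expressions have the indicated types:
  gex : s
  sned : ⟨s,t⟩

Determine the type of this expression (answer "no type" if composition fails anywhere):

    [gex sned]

t

At [gex sned], sned : ⟨s,t⟩ takes gex : s, giving t.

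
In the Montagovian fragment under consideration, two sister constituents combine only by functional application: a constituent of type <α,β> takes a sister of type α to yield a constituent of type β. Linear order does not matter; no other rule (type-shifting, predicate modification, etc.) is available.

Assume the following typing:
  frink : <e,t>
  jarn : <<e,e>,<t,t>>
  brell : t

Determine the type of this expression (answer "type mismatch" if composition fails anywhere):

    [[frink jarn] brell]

[frink jarn]: <e,t> and <<e,e>,<t,t>> cannot combine by function application — type clash.

type mismatch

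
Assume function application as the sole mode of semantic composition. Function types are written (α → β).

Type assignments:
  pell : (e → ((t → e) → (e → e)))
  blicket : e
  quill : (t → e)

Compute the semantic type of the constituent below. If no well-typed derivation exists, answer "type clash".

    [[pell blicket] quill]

(e → e)

[pell blicket] — pell of type (e → ((t → e) → (e → e))) combines with blicket of type e: type ((t → e) → (e → e)).
[[pell blicket] quill] — [pell blicket] of type ((t → e) → (e → e)) combines with quill of type (t → e): type (e → e).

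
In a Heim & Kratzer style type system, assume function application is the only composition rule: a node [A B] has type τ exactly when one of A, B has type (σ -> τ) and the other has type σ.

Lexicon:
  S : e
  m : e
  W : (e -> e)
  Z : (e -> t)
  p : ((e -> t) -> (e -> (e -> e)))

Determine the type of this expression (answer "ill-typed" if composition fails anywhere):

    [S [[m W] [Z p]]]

e

At [m W], W : (e -> e) takes m : e, giving e.
At [Z p], p : ((e -> t) -> (e -> (e -> e))) takes Z : (e -> t), giving (e -> (e -> e)).
At [[m W] [Z p]], [Z p] : (e -> (e -> e)) takes [m W] : e, giving (e -> e).
At [S [[m W] [Z p]]], [[m W] [Z p]] : (e -> e) takes S : e, giving e.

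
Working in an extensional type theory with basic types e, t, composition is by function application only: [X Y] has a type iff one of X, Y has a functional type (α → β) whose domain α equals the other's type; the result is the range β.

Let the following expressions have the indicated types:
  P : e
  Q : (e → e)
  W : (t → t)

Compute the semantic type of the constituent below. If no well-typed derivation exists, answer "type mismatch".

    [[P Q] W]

[P Q]: Q is (e → e), P is e; result e.
At [[P Q] W]: neither e nor (t → t) can take the other as argument; the node is ill-typed.

type mismatch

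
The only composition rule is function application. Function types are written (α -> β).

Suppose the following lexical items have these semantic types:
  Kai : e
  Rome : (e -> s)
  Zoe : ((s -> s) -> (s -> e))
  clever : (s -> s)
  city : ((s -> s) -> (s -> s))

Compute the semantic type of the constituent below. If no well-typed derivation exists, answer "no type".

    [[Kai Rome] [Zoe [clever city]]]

e

[Kai Rome]: Rome is (e -> s), Kai is e; result s.
[clever city]: city is ((s -> s) -> (s -> s)), clever is (s -> s); result (s -> s).
[Zoe [clever city]]: Zoe is ((s -> s) -> (s -> e)), [clever city] is (s -> s); result (s -> e).
[[Kai Rome] [Zoe [clever city]]]: [Zoe [clever city]] is (s -> e), [Kai Rome] is s; result e.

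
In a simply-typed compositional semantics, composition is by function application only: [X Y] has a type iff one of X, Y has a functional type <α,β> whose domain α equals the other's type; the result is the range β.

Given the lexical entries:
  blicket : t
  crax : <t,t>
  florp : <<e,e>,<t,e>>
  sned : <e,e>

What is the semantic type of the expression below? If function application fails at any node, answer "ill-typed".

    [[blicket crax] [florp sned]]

e

At [blicket crax], crax : <t,t> takes blicket : t, giving t.
At [florp sned], florp : <<e,e>,<t,e>> takes sned : <e,e>, giving <t,e>.
At [[blicket crax] [florp sned]], [florp sned] : <t,e> takes [blicket crax] : t, giving e.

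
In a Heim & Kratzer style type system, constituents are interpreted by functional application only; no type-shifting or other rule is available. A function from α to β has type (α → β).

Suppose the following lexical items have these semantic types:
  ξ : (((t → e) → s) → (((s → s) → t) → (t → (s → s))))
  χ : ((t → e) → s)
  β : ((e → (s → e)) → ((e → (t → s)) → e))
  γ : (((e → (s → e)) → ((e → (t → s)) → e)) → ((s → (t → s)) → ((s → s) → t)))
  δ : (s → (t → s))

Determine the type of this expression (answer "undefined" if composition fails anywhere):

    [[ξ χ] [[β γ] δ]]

(t → (s → s))

[ξ χ]: (((t → e) → s) → (((s → s) → t) → (t → (s → s)))) applied to ((t → e) → s) yields (((s → s) → t) → (t → (s → s))).
[β γ]: (((e → (s → e)) → ((e → (t → s)) → e)) → ((s → (t → s)) → ((s → s) → t))) applied to ((e → (s → e)) → ((e → (t → s)) → e)) yields ((s → (t → s)) → ((s → s) → t)).
[[β γ] δ]: ((s → (t → s)) → ((s → s) → t)) applied to (s → (t → s)) yields ((s → s) → t).
[[ξ χ] [[β γ] δ]]: (((s → s) → t) → (t → (s → s))) applied to ((s → s) → t) yields (t → (s → s)).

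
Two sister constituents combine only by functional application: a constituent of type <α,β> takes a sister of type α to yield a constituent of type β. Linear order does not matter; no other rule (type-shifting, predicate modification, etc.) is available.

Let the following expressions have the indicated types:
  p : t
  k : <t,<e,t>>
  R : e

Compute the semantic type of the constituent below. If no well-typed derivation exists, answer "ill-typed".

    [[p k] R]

t

[p k]: <t,<e,t>> applied to t yields <e,t>.
[[p k] R]: <e,t> applied to e yields t.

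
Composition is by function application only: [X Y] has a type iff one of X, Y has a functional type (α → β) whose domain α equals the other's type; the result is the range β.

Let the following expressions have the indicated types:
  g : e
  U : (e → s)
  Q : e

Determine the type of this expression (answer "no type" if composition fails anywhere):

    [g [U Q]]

At [U Q], U : (e → s) takes Q : e, giving s.
[g [U Q]]: e and s cannot combine by function application — type clash.

no type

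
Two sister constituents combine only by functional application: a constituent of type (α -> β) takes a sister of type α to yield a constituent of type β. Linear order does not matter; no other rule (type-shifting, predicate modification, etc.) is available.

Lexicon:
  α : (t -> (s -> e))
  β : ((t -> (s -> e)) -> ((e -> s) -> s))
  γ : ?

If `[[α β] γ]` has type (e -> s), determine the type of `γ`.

[[α β] γ] must have type (e -> s). The sister [α β] has type ((e -> s) -> s); that is not a function onto (e -> s), so γ must be the functor, of type (((e -> s) -> s) -> (e -> s)).

(((e -> s) -> s) -> (e -> s))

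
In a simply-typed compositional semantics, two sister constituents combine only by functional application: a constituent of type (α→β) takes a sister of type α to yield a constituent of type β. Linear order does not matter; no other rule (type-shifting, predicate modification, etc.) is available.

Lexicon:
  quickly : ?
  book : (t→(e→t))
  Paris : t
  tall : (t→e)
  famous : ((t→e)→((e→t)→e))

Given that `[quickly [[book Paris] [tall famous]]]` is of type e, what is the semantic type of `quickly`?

At [quickly [[book Paris] [tall famous]]] (required: e): [[book Paris] [tall famous]] is e, which is not a function with range e; hence quickly is the functor — type (e→e).

(e→e)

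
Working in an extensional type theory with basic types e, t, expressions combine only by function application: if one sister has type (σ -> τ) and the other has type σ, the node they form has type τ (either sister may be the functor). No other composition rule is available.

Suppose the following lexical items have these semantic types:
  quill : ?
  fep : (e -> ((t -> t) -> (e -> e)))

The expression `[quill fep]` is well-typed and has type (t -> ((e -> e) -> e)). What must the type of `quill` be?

((e -> ((t -> t) -> (e -> e))) -> (t -> ((e -> e) -> e)))

At [quill fep] (required: (t -> ((e -> e) -> e))): fep is (e -> ((t -> t) -> (e -> e))), which is not a function with range (t -> ((e -> e) -> e)); hence quill is the functor — type ((e -> ((t -> t) -> (e -> e))) -> (t -> ((e -> e) -> e))).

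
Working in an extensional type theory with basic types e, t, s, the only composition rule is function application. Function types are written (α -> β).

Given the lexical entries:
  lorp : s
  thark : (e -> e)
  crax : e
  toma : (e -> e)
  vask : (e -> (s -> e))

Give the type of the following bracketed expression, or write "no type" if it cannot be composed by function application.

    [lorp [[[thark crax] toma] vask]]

e

At [thark crax], thark : (e -> e) takes crax : e, giving e.
At [[thark crax] toma], toma : (e -> e) takes [thark crax] : e, giving e.
At [[[thark crax] toma] vask], vask : (e -> (s -> e)) takes [[thark crax] toma] : e, giving (s -> e).
At [lorp [[[thark crax] toma] vask]], [[[thark crax] toma] vask] : (s -> e) takes lorp : s, giving e.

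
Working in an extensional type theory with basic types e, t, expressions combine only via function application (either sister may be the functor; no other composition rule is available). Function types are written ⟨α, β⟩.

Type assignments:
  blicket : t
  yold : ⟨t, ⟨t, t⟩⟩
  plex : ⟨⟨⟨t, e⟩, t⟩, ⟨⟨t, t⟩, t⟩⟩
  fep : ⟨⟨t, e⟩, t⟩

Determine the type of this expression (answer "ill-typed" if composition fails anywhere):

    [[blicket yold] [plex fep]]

t

[blicket yold]: ⟨t, ⟨t, t⟩⟩ applied to t yields ⟨t, t⟩.
[plex fep]: ⟨⟨⟨t, e⟩, t⟩, ⟨⟨t, t⟩, t⟩⟩ applied to ⟨⟨t, e⟩, t⟩ yields ⟨⟨t, t⟩, t⟩.
[[blicket yold] [plex fep]]: ⟨⟨t, t⟩, t⟩ applied to ⟨t, t⟩ yields t.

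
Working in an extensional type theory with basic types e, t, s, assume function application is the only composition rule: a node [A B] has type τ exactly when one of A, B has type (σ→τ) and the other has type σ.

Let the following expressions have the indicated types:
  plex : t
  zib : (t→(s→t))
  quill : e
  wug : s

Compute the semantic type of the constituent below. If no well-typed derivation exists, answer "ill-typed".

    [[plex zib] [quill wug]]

At [plex zib], zib : (t→(s→t)) takes plex : t, giving (s→t).
At [quill wug]: neither e nor s can take the other as argument; the node is ill-typed.

ill-typed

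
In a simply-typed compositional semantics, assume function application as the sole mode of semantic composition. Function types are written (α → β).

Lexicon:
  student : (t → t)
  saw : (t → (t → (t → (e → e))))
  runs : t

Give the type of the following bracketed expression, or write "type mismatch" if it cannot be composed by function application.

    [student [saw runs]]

type mismatch

[saw runs]: functor saw : (t → (t → (t → (e → e)))), argument runs : t; result (t → (t → (e → e))).
[student [saw runs]]: (t → t) with (t → (t → (e → e))) — neither is a function whose domain matches the other; composition fails here.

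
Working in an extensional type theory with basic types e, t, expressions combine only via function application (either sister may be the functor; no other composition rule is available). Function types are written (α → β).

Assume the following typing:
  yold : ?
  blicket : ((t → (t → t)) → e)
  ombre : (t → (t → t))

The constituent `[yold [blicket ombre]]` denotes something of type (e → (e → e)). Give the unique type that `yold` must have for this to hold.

[yold [blicket ombre]] must have type (e → (e → e)). The sister [blicket ombre] has type e; that is not a function onto (e → (e → e)), so yold must be the functor, of type (e → (e → (e → e))).

(e → (e → (e → e)))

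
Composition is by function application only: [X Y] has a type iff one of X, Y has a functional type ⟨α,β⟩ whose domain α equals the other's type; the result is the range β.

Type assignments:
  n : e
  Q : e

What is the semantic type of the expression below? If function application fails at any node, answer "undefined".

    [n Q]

undefined

[n Q]: e and e cannot combine by function application — type clash.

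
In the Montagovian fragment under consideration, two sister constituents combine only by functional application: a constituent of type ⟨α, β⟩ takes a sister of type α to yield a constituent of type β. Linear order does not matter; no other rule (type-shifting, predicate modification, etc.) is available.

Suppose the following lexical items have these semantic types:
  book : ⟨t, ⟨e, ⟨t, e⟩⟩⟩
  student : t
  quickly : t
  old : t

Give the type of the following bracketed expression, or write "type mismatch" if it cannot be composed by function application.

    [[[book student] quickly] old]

type mismatch

[book student]: ⟨t, ⟨e, ⟨t, e⟩⟩⟩ applied to t yields ⟨e, ⟨t, e⟩⟩.
[[book student] quickly]: ⟨e, ⟨t, e⟩⟩ and t cannot combine by function application — type clash.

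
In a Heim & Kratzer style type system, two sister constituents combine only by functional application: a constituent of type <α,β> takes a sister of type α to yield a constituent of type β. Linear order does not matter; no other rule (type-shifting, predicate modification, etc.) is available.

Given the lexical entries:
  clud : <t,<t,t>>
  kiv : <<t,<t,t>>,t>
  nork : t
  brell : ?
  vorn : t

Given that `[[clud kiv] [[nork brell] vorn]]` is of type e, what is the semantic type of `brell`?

<t,<t,<t,e>>>

[[clud kiv] [[nork brell] vorn]] must have type e. The sister [clud kiv] has type t; that is not a function onto e, so [[nork brell] vorn] must be the functor, of type <t,e>.
[[nork brell] vorn] must have type <t,e>. The sister vorn has type t; that is not a function onto <t,e>, so [nork brell] must be the functor, of type <t,<t,e>>.
[nork brell] must have type <t,<t,e>>. The sister nork has type t; that is not a function onto <t,<t,e>>, so brell must be the functor, of type <t,<t,<t,e>>>.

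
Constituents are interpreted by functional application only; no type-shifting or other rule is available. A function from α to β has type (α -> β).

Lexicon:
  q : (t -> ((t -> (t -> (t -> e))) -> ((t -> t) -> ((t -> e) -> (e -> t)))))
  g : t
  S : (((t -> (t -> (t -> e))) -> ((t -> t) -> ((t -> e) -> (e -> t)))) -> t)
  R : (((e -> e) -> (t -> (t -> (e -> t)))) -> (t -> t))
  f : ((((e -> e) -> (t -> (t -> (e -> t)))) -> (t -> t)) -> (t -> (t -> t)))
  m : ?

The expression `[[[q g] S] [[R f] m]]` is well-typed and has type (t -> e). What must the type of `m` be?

For [[[q g] S] [[R f] m]] to have type (t -> e) with [[q g] S] of type t, [[R f] m] must be the function: [[R f] m] : (t -> (t -> e)).
For [[R f] m] to have type (t -> (t -> e)) with [R f] of type (t -> (t -> t)), m must be the function: m : ((t -> (t -> t)) -> (t -> (t -> e))).

((t -> (t -> t)) -> (t -> (t -> e)))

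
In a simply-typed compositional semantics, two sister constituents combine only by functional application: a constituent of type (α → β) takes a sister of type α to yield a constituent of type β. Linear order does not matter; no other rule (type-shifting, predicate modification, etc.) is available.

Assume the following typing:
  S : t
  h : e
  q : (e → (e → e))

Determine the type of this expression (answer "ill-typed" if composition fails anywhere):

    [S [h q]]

[h q]: q is (e → (e → e)), h is e; result (e → e).
[S [h q]]: t with (e → e) — neither is a function whose domain matches the other; composition fails here.

ill-typed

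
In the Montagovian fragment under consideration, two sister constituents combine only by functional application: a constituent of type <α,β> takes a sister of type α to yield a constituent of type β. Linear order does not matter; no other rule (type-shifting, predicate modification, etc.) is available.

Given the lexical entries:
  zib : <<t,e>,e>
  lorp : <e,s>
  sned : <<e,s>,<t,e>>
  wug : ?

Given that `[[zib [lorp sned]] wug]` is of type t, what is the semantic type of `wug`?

<e,t>

[[zib [lorp sned]] wug] is required to be t. [zib [lorp sned]] : e cannot yield t as functor, so wug : <e,t>.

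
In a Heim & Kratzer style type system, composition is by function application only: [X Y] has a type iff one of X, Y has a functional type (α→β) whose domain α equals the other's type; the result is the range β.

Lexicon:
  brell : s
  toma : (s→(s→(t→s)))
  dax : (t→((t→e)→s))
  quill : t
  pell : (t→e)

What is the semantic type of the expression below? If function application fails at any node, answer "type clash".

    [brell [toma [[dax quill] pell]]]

(t→s)

[dax quill]: (t→((t→e)→s)) applied to t yields ((t→e)→s).
[[dax quill] pell]: ((t→e)→s) applied to (t→e) yields s.
[toma [[dax quill] pell]]: (s→(s→(t→s))) applied to s yields (s→(t→s)).
[brell [toma [[dax quill] pell]]]: (s→(t→s)) applied to s yields (t→s).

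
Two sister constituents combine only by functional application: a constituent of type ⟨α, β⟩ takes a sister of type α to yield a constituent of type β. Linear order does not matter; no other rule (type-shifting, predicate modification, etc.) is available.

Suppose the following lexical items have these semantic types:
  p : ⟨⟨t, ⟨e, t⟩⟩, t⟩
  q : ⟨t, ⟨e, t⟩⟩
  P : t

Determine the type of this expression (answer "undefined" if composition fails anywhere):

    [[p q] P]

undefined

[p q]: p is ⟨⟨t, ⟨e, t⟩⟩, t⟩, q is ⟨t, ⟨e, t⟩⟩; result t.
At [[p q] P]: neither t nor t can take the other as argument; the node is ill-typed.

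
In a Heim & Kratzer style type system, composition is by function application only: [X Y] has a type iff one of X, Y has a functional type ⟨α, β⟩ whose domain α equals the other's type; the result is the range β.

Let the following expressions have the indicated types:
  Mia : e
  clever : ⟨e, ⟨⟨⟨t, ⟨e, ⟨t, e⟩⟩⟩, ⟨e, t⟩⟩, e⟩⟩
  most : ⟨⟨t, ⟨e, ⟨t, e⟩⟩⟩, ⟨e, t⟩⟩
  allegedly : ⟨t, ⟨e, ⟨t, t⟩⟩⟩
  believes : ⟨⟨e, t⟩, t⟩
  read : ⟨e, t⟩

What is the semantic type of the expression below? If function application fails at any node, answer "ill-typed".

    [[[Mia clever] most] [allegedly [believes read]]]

⟨t, t⟩

[Mia clever]: ⟨e, ⟨⟨⟨t, ⟨e, ⟨t, e⟩⟩⟩, ⟨e, t⟩⟩, e⟩⟩ applied to e yields ⟨⟨⟨t, ⟨e, ⟨t, e⟩⟩⟩, ⟨e, t⟩⟩, e⟩.
[[Mia clever] most]: ⟨⟨⟨t, ⟨e, ⟨t, e⟩⟩⟩, ⟨e, t⟩⟩, e⟩ applied to ⟨⟨t, ⟨e, ⟨t, e⟩⟩⟩, ⟨e, t⟩⟩ yields e.
[believes read]: ⟨⟨e, t⟩, t⟩ applied to ⟨e, t⟩ yields t.
[allegedly [believes read]]: ⟨t, ⟨e, ⟨t, t⟩⟩⟩ applied to t yields ⟨e, ⟨t, t⟩⟩.
[[[Mia clever] most] [allegedly [believes read]]]: ⟨e, ⟨t, t⟩⟩ applied to e yields ⟨t, t⟩.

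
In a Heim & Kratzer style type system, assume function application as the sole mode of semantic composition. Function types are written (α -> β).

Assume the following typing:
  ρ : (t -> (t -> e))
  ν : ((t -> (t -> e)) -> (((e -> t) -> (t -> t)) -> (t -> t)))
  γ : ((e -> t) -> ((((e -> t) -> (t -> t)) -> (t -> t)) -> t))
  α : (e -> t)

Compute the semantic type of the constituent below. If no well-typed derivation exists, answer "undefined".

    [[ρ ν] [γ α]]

At [ρ ν], ν : ((t -> (t -> e)) -> (((e -> t) -> (t -> t)) -> (t -> t))) takes ρ : (t -> (t -> e)), giving (((e -> t) -> (t -> t)) -> (t -> t)).
At [γ α], γ : ((e -> t) -> ((((e -> t) -> (t -> t)) -> (t -> t)) -> t)) takes α : (e -> t), giving ((((e -> t) -> (t -> t)) -> (t -> t)) -> t).
At [[ρ ν] [γ α]], [γ α] : ((((e -> t) -> (t -> t)) -> (t -> t)) -> t) takes [ρ ν] : (((e -> t) -> (t -> t)) -> (t -> t)), giving t.

t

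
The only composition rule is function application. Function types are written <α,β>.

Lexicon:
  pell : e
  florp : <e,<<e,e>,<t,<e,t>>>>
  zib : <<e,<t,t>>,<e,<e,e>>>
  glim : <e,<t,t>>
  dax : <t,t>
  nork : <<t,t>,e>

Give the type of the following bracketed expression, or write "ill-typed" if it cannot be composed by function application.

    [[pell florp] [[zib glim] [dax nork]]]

[pell florp]: <e,<<e,e>,<t,<e,t>>>> applied to e yields <<e,e>,<t,<e,t>>>.
[zib glim]: <<e,<t,t>>,<e,<e,e>>> applied to <e,<t,t>> yields <e,<e,e>>.
[dax nork]: <<t,t>,e> applied to <t,t> yields e.
[[zib glim] [dax nork]]: <e,<e,e>> applied to e yields <e,e>.
[[pell florp] [[zib glim] [dax nork]]]: <<e,e>,<t,<e,t>>> applied to <e,e> yields <t,<e,t>>.

<t,<e,t>>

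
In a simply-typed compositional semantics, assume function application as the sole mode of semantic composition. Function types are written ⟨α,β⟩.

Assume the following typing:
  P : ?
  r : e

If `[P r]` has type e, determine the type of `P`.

[P r] is required to be e. r : e cannot yield e as functor, so P : ⟨e,e⟩.

⟨e,e⟩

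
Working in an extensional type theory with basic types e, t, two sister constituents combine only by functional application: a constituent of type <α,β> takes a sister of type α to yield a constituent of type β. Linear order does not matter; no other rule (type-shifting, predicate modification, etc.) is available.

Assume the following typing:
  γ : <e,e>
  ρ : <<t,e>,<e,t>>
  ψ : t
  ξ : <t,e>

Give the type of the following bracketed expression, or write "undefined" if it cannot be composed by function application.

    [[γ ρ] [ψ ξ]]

[γ ρ]: <e,e> with <<t,e>,<e,t>> — neither is a function whose domain matches the other; composition fails here.

undefined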